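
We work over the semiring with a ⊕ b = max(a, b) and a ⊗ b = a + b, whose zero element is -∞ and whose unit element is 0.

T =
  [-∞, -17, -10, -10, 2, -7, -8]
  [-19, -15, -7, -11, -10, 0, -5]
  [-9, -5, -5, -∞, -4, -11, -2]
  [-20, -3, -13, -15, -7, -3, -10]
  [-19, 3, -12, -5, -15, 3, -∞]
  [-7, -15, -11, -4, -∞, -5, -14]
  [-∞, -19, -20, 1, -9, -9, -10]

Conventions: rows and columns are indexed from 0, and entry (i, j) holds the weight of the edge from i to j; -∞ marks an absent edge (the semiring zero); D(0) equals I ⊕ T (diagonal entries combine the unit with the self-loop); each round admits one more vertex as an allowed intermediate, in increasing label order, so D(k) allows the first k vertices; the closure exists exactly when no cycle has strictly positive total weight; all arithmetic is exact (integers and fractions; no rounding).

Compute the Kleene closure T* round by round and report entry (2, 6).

D(0):
  [0, -17, -10, -10, 2, -7, -8]
  [-19, 0, -7, -11, -10, 0, -5]
  [-9, -5, 0, -∞, -4, -11, -2]
  [-20, -3, -13, 0, -7, -3, -10]
  [-19, 3, -12, -5, 0, 3, -∞]
  [-7, -15, -11, -4, -∞, 0, -14]
  [-∞, -19, -20, 1, -9, -9, 0]
D(1):
  [0, -17, -10, -10, 2, -7, -8]
  [-19, 0, -7, -11, -10, 0, -5]
  [-9, -5, 0, -19, -4, -11, -2]
  [-20, -3, -13, 0, -7, -3, -10]
  [-19, 3, -12, -5, 0, 3, -27]
  [-7, -15, -11, -4, -5, 0, -14]
  [-∞, -19, -20, 1, -9, -9, 0]
D(2):
  [0, -17, -10, -10, 2, -7, -8]
  [-19, 0, -7, -11, -10, 0, -5]
  [-9, -5, 0, -16, -4, -5, -2]
  [-20, -3, -10, 0, -7, -3, -8]
  [-16, 3, -4, -5, 0, 3, -2]
  [-7, -15, -11, -4, -5, 0, -14]
  [-38, -19, -20, 1, -9, -9, 0]
D(3):
  [0, -15, -10, -10, 2, -7, -8]
  [-16, 0, -7, -11, -10, 0, -5]
  [-9, -5, 0, -16, -4, -5, -2]
  [-19, -3, -10, 0, -7, -3, -8]
  [-13, 3, -4, -5, 0, 3, -2]
  [-7, -15, -11, -4, -5, 0, -13]
  [-29, -19, -20, 1, -9, -9, 0]
D(4):
  [0, -13, -10, -10, 2, -7, -8]
  [-16, 0, -7, -11, -10, 0, -5]
  [-9, -5, 0, -16, -4, -5, -2]
  [-19, -3, -10, 0, -7, -3, -8]
  [-13, 3, -4, -5, 0, 3, -2]
  [-7, -7, -11, -4, -5, 0, -12]
  [-18, -2, -9, 1, -6, -2, 0]
D(5):
  [0, 5, -2, -3, 2, 5, 0]
  [-16, 0, -7, -11, -10, 0, -5]
  [-9, -1, 0, -9, -4, -1, -2]
  [-19, -3, -10, 0, -7, -3, -8]
  [-13, 3, -4, -5, 0, 3, -2]
  [-7, -2, -9, -4, -5, 0, -7]
  [-18, -2, -9, 1, -6, -2, 0]
D(6):
  [0, 5, -2, 1, 2, 5, 0]
  [-7, 0, -7, -4, -5, 0, -5]
  [-8, -1, 0, -5, -4, -1, -2]
  [-10, -3, -10, 0, -7, -3, -8]
  [-4, 3, -4, -1, 0, 3, -2]
  [-7, -2, -9, -4, -5, 0, -7]
  [-9, -2, -9, 1, -6, -2, 0]
D(7):
  [0, 5, -2, 1, 2, 5, 0]
  [-7, 0, -7, -4, -5, 0, -5]
  [-8, -1, 0, -1, -4, -1, -2]
  [-10, -3, -10, 0, -7, -3, -8]
  [-4, 3, -4, -1, 0, 3, -2]
  [-7, -2, -9, -4, -5, 0, -7]
  [-9, -2, -9, 1, -6, -2, 0]
Answer: T*[2][6] = -2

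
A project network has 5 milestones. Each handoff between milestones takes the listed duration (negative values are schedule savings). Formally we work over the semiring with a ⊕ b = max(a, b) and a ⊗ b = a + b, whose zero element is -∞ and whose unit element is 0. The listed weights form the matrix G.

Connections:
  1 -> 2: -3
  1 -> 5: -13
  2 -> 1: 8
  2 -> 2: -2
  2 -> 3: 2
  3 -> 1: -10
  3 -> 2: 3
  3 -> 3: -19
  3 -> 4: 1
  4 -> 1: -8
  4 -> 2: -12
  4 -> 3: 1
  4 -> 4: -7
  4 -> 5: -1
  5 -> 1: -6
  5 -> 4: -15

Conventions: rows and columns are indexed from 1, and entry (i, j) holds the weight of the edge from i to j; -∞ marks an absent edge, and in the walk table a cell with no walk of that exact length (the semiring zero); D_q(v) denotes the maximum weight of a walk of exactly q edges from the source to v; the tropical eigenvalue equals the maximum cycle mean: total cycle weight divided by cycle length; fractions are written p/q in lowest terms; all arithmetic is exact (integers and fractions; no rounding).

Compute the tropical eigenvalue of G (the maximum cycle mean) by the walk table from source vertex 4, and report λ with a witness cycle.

q=0: [-∞, -∞, -∞, 0, -∞]
q=1: [-8, -12, 1, -7, -1]
q=2: [-4, 4, -6, 2, -8]
q=3: [12, 2, 6, -5, 1]
q=4: [10, 9, 4, 7, -1]
q=5: [17, 7, 11, 5, 6]
Optimal cycle mean attained by: cycle 1->2->1, total (-3) + 8, length 2.
Answer: λ = 5/2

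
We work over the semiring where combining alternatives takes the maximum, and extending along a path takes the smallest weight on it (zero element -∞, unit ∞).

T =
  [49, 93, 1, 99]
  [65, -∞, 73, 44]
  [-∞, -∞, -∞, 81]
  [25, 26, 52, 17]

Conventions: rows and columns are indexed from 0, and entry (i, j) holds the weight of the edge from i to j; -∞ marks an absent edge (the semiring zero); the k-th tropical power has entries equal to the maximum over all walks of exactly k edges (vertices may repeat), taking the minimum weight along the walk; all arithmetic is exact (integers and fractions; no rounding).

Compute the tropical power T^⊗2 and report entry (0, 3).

T^⊗2:
  [65, 49, 73, 49]
  [49, 65, 44, 73]
  [25, 26, 52, 17]
  [26, 25, 26, 52]
Key observation: the optimum is the walk 0->0->3, with weight 49 min 99 = 49.
Optimal value attained by: walk 0->0->3.
Answer: (T^⊗2)[0][3] = 49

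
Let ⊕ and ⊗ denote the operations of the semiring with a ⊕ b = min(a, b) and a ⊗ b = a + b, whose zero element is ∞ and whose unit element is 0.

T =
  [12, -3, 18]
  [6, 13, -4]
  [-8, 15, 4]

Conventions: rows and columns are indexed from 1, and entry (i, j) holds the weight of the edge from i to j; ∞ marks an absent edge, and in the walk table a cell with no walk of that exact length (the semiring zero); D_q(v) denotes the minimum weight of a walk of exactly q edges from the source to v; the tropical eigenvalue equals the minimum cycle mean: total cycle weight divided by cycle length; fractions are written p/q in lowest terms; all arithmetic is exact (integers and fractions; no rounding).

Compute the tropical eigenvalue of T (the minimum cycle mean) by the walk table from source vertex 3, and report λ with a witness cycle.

q=0: [∞, ∞, 0]
q=1: [-8, 15, 4]
q=2: [-4, -11, 8]
q=3: [-5, -7, -15]
Optimal cycle mean attained by: cycle 1->2->3->1, total (-3) + (-4) + (-8), length 3.
Answer: λ = -5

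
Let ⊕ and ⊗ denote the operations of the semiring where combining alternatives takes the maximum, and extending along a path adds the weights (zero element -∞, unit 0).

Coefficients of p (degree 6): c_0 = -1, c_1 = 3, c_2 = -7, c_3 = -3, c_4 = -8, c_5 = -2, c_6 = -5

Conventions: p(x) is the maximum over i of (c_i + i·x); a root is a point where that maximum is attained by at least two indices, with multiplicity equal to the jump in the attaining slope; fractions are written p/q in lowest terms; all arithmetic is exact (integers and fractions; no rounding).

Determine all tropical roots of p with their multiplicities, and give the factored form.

hull edge (i=0, c=-1) to (i=1, c=3): slope 4, span 1
hull edge (i=1, c=3) to (i=5, c=-2): slope -5/4, span 4
hull edge (i=5, c=-2) to (i=6, c=-5): slope -3, span 1
Factored form: p(x) = -5 ⊗ (x ⊕ (-4)) ⊗ (x ⊕ 5/4) ⊗ (x ⊕ 5/4) ⊗ (x ⊕ 5/4) ⊗ (x ⊕ 5/4) ⊗ (x ⊕ 3)
Answer: roots = -4 (mult 1), 5/4 (mult 4), 3 (mult 1)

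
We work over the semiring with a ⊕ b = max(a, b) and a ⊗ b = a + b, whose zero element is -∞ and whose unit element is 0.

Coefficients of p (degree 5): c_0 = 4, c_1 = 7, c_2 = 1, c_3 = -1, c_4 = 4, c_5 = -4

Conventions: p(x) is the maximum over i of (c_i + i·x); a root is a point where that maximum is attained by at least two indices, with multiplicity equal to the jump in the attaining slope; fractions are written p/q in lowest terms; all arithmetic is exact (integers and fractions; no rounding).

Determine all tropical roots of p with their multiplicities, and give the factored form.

hull edge (i=0, c=4) to (i=1, c=7): slope 3, span 1
hull edge (i=1, c=7) to (i=4, c=4): slope -1, span 3
hull edge (i=4, c=4) to (i=5, c=-4): slope -8, span 1
Factored form: p(x) = -4 ⊗ (x ⊕ (-3)) ⊗ (x ⊕ 1) ⊗ (x ⊕ 1) ⊗ (x ⊕ 1) ⊗ (x ⊕ 8)
Answer: roots = -3 (mult 1), 1 (mult 3), 8 (mult 1)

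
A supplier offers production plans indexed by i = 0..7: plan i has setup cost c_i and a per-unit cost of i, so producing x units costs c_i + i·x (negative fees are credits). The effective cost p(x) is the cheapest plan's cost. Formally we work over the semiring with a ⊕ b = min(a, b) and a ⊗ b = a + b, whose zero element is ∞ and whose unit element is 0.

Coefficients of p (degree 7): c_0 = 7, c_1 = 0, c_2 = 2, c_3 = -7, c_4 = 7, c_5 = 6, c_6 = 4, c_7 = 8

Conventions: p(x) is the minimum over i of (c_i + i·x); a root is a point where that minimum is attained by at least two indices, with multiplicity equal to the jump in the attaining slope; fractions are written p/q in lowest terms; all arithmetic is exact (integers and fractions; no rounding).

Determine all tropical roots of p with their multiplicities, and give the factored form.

hull edge (i=0, c=7) to (i=1, c=0): slope -7, span 1
hull edge (i=1, c=0) to (i=3, c=-7): slope -7/2, span 2
hull edge (i=3, c=-7) to (i=6, c=4): slope 11/3, span 3
hull edge (i=6, c=4) to (i=7, c=8): slope 4, span 1
Factored form: p(x) = 8 ⊗ (x ⊕ (-4)) ⊗ (x ⊕ (-11/3)) ⊗ (x ⊕ (-11/3)) ⊗ (x ⊕ (-11/3)) ⊗ (x ⊕ 7/2) ⊗ (x ⊕ 7/2) ⊗ (x ⊕ 7)
Answer: roots = -4 (mult 1), -11/3 (mult 3), 7/2 (mult 2), 7 (mult 1)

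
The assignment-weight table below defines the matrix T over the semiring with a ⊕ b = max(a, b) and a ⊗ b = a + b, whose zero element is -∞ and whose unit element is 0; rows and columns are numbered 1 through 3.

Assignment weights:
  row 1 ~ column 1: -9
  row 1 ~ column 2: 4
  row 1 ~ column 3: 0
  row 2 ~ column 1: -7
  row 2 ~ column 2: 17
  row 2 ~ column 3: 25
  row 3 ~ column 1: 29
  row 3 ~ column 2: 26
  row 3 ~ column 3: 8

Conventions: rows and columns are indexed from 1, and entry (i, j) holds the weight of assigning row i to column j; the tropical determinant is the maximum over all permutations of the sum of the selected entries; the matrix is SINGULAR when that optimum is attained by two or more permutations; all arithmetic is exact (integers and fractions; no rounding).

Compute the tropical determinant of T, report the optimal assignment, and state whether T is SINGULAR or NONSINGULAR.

σ = (1, 2, 3): (-9) + 17 + 8 = 16
σ = (1, 3, 2): (-9) + 25 + 26 = 42
σ = (2, 1, 3): 4 + (-7) + 8 = 5
σ = (2, 3, 1): 4 + 25 + 29 = 58
σ = (3, 1, 2): 0 + (-7) + 26 = 19
σ = (3, 2, 1): 0 + 17 + 29 = 46
Optimal value attained by: σ = (2, 3, 1).
Answer: det⊕(T) = 58; verdict: NONSINGULAR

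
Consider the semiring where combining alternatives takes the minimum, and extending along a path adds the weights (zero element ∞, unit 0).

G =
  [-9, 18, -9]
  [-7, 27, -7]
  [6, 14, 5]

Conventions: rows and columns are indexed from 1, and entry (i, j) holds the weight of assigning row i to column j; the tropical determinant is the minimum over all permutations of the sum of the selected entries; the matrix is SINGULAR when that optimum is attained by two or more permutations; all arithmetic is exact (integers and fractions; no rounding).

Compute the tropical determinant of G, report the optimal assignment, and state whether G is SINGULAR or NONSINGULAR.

σ = (1, 2, 3): (-9) + 27 + 5 = 23
σ = (1, 3, 2): (-9) + (-7) + 14 = -2
σ = (2, 1, 3): 18 + (-7) + 5 = 16
σ = (2, 3, 1): 18 + (-7) + 6 = 17
σ = (3, 1, 2): (-9) + (-7) + 14 = -2
σ = (3, 2, 1): (-9) + 27 + 6 = 24
Optimal value attained by: σ = (1, 3, 2).
Answer: det⊕(G) = -2; verdict: SINGULAR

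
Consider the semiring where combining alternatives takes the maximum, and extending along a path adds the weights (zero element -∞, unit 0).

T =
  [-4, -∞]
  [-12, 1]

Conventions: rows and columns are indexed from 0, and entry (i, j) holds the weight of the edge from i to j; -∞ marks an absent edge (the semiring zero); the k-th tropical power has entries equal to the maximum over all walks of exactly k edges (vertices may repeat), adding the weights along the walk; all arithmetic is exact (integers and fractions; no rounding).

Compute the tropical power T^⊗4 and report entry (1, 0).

T^⊗2:
  [-8, -∞]
  [-11, 2]
T^⊗3:
  [-12, -∞]
  [-10, 3]
T^⊗4:
  [-16, -∞]
  [-9, 4]
Key observation: the optimum is the walk 1->1->1->1->0, with weight 1 + 1 + 1 + (-12) = -9.
Optimal value attained by: walk 1->1->1->1->0.
Answer: (T^⊗4)[1][0] = -9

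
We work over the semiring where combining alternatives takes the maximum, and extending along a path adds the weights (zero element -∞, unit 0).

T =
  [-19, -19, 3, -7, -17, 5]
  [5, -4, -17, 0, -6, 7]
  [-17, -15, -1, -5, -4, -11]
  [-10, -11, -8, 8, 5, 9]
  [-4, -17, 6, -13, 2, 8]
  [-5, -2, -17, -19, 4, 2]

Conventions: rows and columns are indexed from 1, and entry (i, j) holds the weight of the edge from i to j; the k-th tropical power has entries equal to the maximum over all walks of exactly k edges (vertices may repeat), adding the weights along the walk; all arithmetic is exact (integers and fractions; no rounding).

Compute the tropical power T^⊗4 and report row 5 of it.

T^⊗2:
  [0, 3, 2, 1, 9, 7]
  [2, 5, 8, 8, 11, 10]
  [-8, -13, 2, 3, 0, 4]
  [4, 7, 11, 16, 13, 17]
  [3, 6, 8, 1, 12, 10]
  [3, 0, 10, -2, 6, 12]
T^⊗3:
  [8, 5, 15, 9, 11, 17]
  [10, 8, 17, 16, 14, 19]
  [-1, 2, 6, 11, 8, 12]
  [12, 15, 19, 24, 21, 25]
  [11, 8, 18, 9, 14, 20]
  [7, 10, 12, 6, 16, 14]
T^⊗4:
  [12, 15, 17, 17, 21, 19]
  [14, 17, 20, 24, 23, 25]
  [7, 10, 14, 19, 16, 20]
  [20, 23, 27, 32, 29, 33]
  [15, 18, 20, 17, 24, 22]
  [15, 12, 22, 14, 18, 24]
Answer: row 5 of T^⊗4 = [15, 18, 20, 17, 24, 22]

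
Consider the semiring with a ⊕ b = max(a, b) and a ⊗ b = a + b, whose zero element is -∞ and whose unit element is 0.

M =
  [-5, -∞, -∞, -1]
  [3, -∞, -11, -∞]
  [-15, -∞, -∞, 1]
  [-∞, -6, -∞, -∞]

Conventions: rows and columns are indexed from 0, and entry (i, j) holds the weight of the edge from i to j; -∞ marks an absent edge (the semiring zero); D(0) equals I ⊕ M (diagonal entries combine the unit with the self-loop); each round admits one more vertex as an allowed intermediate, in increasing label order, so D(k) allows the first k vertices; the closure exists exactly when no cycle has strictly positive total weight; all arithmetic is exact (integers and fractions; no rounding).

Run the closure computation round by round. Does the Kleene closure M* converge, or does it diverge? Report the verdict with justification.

D(0):
  [0, -∞, -∞, -1]
  [3, 0, -11, -∞]
  [-15, -∞, 0, 1]
  [-∞, -6, -∞, 0]
D(1):
  [0, -∞, -∞, -1]
  [3, 0, -11, 2]
  [-15, -∞, 0, 1]
  [-∞, -6, -∞, 0]
D(2):
  [0, -∞, -∞, -1]
  [3, 0, -11, 2]
  [-15, -∞, 0, 1]
  [-3, -6, -17, 0]
D(3):
  [0, -∞, -∞, -1]
  [3, 0, -11, 2]
  [-15, -∞, 0, 1]
  [-3, -6, -17, 0]
D(4):
  [0, -7, -18, -1]
  [3, 0, -11, 2]
  [-2, -5, 0, 1]
  [-3, -6, -17, 0]
Key observation: every diagonal entry stays at the unit through all rounds, so no improving cycle exists.
Answer: CONVERGES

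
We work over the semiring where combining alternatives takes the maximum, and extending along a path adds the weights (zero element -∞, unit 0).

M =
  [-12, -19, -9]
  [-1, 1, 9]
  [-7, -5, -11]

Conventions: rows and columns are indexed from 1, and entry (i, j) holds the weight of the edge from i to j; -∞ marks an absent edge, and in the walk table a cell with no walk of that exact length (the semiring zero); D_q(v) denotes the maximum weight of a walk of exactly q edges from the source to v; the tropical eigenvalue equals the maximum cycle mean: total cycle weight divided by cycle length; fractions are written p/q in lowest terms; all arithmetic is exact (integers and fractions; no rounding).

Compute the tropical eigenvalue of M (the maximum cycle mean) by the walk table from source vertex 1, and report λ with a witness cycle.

q=0: [0, -∞, -∞]
q=1: [-12, -19, -9]
q=2: [-16, -14, -10]
q=3: [-15, -13, -5]
Optimal cycle mean attained by: cycle 2->3->2, total 9 + (-5), length 2.
Answer: λ = 2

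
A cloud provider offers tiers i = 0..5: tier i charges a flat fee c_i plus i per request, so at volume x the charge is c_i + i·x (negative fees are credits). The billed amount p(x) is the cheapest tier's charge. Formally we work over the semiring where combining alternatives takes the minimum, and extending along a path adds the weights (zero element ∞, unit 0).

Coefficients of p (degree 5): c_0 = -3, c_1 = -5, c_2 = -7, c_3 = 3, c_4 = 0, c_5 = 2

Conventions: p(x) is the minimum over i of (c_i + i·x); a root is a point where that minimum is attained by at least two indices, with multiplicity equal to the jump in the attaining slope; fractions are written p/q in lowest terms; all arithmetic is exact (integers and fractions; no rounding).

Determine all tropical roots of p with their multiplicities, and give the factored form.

hull edge (i=0, c=-3) to (i=2, c=-7): slope -2, span 2
hull edge (i=2, c=-7) to (i=5, c=2): slope 3, span 3
Factored form: p(x) = 2 ⊗ (x ⊕ (-3)) ⊗ (x ⊕ (-3)) ⊗ (x ⊕ (-3)) ⊗ (x ⊕ 2) ⊗ (x ⊕ 2)
Answer: roots = -3 (mult 3), 2 (mult 2)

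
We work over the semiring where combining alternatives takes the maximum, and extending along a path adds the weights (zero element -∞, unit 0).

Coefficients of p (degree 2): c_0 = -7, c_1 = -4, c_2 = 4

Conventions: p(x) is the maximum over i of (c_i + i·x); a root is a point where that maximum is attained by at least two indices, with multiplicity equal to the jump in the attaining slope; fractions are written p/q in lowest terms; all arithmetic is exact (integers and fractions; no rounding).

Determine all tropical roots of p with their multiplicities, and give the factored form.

hull edge (i=0, c=-7) to (i=2, c=4): slope 11/2, span 2
Factored form: p(x) = 4 ⊗ (x ⊕ (-11/2)) ⊗ (x ⊕ (-11/2))
Answer: roots = -11/2 (mult 2)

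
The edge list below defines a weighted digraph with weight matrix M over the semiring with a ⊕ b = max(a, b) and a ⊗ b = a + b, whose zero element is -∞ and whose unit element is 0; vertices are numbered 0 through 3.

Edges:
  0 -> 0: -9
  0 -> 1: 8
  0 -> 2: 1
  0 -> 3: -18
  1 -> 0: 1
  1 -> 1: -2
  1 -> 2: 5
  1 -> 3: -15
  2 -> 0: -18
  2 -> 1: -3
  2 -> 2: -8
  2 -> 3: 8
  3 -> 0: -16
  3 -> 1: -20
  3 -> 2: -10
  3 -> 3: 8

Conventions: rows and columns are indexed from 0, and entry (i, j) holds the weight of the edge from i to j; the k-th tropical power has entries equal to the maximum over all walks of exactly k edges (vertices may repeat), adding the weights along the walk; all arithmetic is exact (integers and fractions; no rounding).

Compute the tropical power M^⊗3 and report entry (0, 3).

M^⊗2:
  [9, 6, 13, 9]
  [-1, 9, 3, 13]
  [-2, -5, 2, 16]
  [-8, -8, -2, 16]
M^⊗3:
  [7, 17, 11, 21]
  [10, 7, 14, 21]
  [0, 6, 6, 24]
  [0, 0, 6, 24]
Key observation: the optimum is the walk 0->1->2->3, with weight 8 + 5 + 8 = 21.
Optimal value attained by: walk 0->1->2->3.
Answer: (M^⊗3)[0][3] = 21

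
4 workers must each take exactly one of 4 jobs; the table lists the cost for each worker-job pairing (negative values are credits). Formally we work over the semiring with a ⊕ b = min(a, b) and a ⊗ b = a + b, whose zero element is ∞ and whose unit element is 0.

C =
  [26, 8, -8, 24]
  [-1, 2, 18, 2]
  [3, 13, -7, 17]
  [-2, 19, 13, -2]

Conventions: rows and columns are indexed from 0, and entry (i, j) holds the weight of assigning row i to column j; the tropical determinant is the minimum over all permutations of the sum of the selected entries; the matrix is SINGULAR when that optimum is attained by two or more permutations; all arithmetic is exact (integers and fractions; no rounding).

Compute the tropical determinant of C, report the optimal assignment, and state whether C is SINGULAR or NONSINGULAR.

σ = (0, 1, 2, 3): 26 + 2 + (-7) + (-2) = 19
σ = (0, 1, 3, 2): 26 + 2 + 17 + 13 = 58
σ = (0, 2, 1, 3): 26 + 18 + 13 + (-2) = 55
σ = (0, 2, 3, 1): 26 + 18 + 17 + 19 = 80
σ = (0, 3, 1, 2): 26 + 2 + 13 + 13 = 54
σ = (0, 3, 2, 1): 26 + 2 + (-7) + 19 = 40
σ = (1, 0, 2, 3): 8 + (-1) + (-7) + (-2) = -2
σ = (1, 0, 3, 2): 8 + (-1) + 17 + 13 = 37
σ = (1, 2, 0, 3): 8 + 18 + 3 + (-2) = 27
σ = (1, 2, 3, 0): 8 + 18 + 17 + (-2) = 41
σ = (1, 3, 0, 2): 8 + 2 + 3 + 13 = 26
σ = (1, 3, 2, 0): 8 + 2 + (-7) + (-2) = 1
σ = (2, 0, 1, 3): (-8) + (-1) + 13 + (-2) = 2
σ = (2, 0, 3, 1): (-8) + (-1) + 17 + 19 = 27
σ = (2, 1, 0, 3): (-8) + 2 + 3 + (-2) = -5
σ = (2, 1, 3, 0): (-8) + 2 + 17 + (-2) = 9
σ = (2, 3, 0, 1): (-8) + 2 + 3 + 19 = 16
σ = (2, 3, 1, 0): (-8) + 2 + 13 + (-2) = 5
σ = (3, 0, 1, 2): 24 + (-1) + 13 + 13 = 49
σ = (3, 0, 2, 1): 24 + (-1) + (-7) + 19 = 35
σ = (3, 1, 0, 2): 24 + 2 + 3 + 13 = 42
σ = (3, 1, 2, 0): 24 + 2 + (-7) + (-2) = 17
σ = (3, 2, 0, 1): 24 + 18 + 3 + 19 = 64
σ = (3, 2, 1, 0): 24 + 18 + 13 + (-2) = 53
Optimal value attained by: σ = (2, 1, 0, 3).
Answer: det⊕(C) = -5; verdict: NONSINGULAR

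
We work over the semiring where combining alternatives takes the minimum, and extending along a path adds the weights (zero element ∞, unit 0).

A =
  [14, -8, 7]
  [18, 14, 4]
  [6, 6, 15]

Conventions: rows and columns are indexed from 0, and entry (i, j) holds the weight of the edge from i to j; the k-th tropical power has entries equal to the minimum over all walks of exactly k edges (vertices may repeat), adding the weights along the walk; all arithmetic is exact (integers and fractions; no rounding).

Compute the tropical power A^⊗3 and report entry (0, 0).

A^⊗2:
  [10, 6, -4]
  [10, 10, 18]
  [20, -2, 10]
A^⊗3:
  [2, 2, 10]
  [24, 2, 14]
  [16, 12, 2]
Key observation: the optimum is the walk 0->1->2->0, with weight (-8) + 4 + 6 = 2.
Optimal value attained by: walk 0->1->2->0.
Answer: (A^⊗3)[0][0] = 2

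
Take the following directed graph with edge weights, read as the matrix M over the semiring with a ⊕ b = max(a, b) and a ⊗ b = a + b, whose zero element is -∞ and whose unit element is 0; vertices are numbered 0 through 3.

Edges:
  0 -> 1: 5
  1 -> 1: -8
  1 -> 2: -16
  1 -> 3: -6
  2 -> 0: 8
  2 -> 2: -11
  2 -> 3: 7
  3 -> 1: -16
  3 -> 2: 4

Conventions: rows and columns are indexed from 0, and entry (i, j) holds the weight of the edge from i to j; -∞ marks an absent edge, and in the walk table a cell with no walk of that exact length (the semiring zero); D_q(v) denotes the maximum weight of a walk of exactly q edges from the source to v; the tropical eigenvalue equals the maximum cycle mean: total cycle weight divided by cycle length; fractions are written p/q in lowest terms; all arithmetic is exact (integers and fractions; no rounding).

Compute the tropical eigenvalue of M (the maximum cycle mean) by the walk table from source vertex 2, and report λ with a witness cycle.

q=0: [-∞, -∞, 0, -∞]
q=1: [8, -∞, -11, 7]
q=2: [-3, 13, 11, -4]
q=3: [19, 5, 0, 18]
q=4: [8, 24, 22, 7]
Optimal cycle mean attained by: cycle 2->3->2, total 7 + 4, length 2.
Answer: λ = 11/2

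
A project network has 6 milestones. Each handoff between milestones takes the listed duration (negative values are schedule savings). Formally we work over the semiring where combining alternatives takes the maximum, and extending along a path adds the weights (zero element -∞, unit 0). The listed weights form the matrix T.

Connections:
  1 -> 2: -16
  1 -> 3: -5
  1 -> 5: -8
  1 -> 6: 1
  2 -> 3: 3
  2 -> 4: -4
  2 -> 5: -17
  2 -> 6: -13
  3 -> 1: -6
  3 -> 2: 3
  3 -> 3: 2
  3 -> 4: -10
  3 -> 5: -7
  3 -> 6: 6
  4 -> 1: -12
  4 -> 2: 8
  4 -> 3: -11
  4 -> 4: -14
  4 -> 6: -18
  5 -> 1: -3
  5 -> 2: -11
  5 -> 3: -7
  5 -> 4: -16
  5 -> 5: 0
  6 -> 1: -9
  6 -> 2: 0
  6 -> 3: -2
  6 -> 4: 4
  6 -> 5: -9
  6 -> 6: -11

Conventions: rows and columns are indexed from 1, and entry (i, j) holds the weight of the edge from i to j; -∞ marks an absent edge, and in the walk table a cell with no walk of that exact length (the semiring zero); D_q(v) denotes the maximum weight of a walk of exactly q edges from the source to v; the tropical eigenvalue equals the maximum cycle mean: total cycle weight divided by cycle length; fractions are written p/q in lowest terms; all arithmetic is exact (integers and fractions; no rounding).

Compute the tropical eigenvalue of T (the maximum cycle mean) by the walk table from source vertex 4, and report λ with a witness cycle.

q=0: [-∞, -∞, -∞, 0, -∞, -∞]
q=1: [-12, 8, -11, -14, -∞, -18]
q=2: [-17, -6, 11, 4, -9, -5]
q=3: [5, 14, 13, 1, 4, 17]
q=4: [8, 17, 17, 21, 8, 19]
q=5: [11, 29, 20, 23, 10, 23]
q=6: [14, 31, 32, 27, 14, 26]
Optimal cycle mean attained by: cycle 2->3->6->4->2, total 3 + 6 + 4 + 8, length 4.
Answer: λ = 21/4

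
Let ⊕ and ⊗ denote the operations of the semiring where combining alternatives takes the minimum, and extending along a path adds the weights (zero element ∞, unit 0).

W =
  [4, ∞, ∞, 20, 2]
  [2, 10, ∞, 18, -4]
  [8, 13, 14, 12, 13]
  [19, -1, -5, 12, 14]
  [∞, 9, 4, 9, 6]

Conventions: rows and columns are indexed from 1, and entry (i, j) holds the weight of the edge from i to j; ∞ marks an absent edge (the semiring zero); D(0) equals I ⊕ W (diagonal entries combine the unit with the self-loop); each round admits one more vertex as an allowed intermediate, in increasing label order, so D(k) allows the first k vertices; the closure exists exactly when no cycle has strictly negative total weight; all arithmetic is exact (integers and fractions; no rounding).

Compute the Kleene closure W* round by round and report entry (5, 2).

D(0):
  [0, ∞, ∞, 20, 2]
  [2, 0, ∞, 18, -4]
  [8, 13, 0, 12, 13]
  [19, -1, -5, 0, 14]
  [∞, 9, 4, 9, 0]
D(1):
  [0, ∞, ∞, 20, 2]
  [2, 0, ∞, 18, -4]
  [8, 13, 0, 12, 10]
  [19, -1, -5, 0, 14]
  [∞, 9, 4, 9, 0]
D(2):
  [0, ∞, ∞, 20, 2]
  [2, 0, ∞, 18, -4]
  [8, 13, 0, 12, 9]
  [1, -1, -5, 0, -5]
  [11, 9, 4, 9, 0]
D(3):
  [0, ∞, ∞, 20, 2]
  [2, 0, ∞, 18, -4]
  [8, 13, 0, 12, 9]
  [1, -1, -5, 0, -5]
  [11, 9, 4, 9, 0]
D(4):
  [0, 19, 15, 20, 2]
  [2, 0, 13, 18, -4]
  [8, 11, 0, 12, 7]
  [1, -1, -5, 0, -5]
  [10, 8, 4, 9, 0]
D(5):
  [0, 10, 6, 11, 2]
  [2, 0, 0, 5, -4]
  [8, 11, 0, 12, 7]
  [1, -1, -5, 0, -5]
  [10, 8, 4, 9, 0]
Answer: W*[5][2] = 8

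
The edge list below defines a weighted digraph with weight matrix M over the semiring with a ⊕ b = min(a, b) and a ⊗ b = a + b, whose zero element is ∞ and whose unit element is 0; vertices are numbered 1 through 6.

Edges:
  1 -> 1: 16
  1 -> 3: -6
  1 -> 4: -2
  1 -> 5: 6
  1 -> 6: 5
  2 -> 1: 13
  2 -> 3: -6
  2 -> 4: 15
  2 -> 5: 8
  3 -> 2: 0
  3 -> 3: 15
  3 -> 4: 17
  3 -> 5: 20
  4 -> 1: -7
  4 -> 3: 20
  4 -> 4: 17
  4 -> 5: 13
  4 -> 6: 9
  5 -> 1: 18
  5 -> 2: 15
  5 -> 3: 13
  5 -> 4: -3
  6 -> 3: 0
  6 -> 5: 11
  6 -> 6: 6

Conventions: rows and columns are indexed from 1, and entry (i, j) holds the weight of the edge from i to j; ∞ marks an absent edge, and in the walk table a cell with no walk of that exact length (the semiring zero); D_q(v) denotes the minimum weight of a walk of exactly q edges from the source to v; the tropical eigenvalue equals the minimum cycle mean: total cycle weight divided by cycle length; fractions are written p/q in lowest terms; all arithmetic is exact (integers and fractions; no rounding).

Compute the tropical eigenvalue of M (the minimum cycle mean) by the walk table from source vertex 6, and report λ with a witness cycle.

q=0: [∞, ∞, ∞, ∞, ∞, 0]
q=1: [∞, ∞, 0, ∞, 11, 6]
q=2: [29, 0, 6, 8, 17, 12]
q=3: [1, 6, -6, 14, 8, 17]
q=4: [7, -6, -5, -1, 7, 6]
q=5: [-8, -5, -12, 4, 2, 8]
q=6: [-3, -12, -14, -10, -2, -3]
Optimal cycle mean attained by: cycle 1->4->1, total (-2) + (-7), length 2.
Answer: λ = -9/2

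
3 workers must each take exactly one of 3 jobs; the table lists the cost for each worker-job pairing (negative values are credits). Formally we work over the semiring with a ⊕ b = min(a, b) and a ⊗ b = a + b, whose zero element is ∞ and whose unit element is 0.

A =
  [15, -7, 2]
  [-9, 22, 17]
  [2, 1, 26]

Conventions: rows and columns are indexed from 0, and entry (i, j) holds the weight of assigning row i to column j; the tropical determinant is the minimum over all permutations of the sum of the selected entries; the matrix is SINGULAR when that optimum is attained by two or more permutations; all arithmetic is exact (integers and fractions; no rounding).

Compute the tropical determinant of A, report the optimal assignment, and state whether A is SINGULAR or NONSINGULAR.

σ = (0, 1, 2): 15 + 22 + 26 = 63
σ = (0, 2, 1): 15 + 17 + 1 = 33
σ = (1, 0, 2): (-7) + (-9) + 26 = 10
σ = (1, 2, 0): (-7) + 17 + 2 = 12
σ = (2, 0, 1): 2 + (-9) + 1 = -6
σ = (2, 1, 0): 2 + 22 + 2 = 26
Optimal value attained by: σ = (2, 0, 1).
Answer: det⊕(A) = -6; verdict: NONSINGULAR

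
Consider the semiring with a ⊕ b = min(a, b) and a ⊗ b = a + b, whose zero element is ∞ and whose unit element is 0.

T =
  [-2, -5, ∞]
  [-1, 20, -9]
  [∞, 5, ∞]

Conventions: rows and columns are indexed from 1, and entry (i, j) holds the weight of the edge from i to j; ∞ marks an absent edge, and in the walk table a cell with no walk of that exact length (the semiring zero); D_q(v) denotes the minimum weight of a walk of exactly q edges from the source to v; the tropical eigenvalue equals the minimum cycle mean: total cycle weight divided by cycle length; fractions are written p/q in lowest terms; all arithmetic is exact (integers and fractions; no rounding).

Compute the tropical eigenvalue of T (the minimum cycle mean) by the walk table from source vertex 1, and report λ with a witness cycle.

q=0: [0, ∞, ∞]
q=1: [-2, -5, ∞]
q=2: [-6, -7, -14]
q=3: [-8, -11, -16]
Optimal cycle mean attained by: cycle 1->2->1, total (-5) + (-1), length 2.
Answer: λ = -3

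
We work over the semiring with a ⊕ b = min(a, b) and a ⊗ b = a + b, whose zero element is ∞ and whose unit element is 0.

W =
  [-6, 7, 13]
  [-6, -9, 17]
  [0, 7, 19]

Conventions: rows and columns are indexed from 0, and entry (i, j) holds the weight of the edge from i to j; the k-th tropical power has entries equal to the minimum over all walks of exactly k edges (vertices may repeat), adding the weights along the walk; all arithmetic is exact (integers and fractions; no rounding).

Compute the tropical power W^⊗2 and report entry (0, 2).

W^⊗2:
  [-12, -2, 7]
  [-15, -18, 7]
  [-6, -2, 13]
Key observation: the optimum is the walk 0->0->2, with weight (-6) + 13 = 7.
Optimal value attained by: walk 0->0->2.
Answer: (W^⊗2)[0][2] = 7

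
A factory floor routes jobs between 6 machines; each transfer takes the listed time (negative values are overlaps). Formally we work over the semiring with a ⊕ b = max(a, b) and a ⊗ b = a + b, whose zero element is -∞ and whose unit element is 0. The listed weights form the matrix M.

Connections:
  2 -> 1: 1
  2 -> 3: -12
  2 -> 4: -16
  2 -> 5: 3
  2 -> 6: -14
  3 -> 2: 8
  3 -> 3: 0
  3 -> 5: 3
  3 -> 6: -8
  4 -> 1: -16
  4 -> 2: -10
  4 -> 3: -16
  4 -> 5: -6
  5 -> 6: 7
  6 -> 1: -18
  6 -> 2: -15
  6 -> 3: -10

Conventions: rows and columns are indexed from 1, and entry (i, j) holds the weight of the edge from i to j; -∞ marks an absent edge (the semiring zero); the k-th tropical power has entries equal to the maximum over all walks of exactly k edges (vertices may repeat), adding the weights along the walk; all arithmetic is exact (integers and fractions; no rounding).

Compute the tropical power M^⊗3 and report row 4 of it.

M^⊗2:
  [-∞, -∞, -∞, -∞, -∞, -∞]
  [-32, -4, -12, -∞, -9, 10]
  [9, 8, 0, -8, 11, 10]
  [-9, -8, -16, -26, -7, 1]
  [-11, -8, -3, -∞, -∞, -∞]
  [-14, -2, -10, -31, -7, -18]
M^⊗3:
  [-∞, -∞, -∞, -∞, -∞, -∞]
  [-3, -4, 0, -20, -1, -2]
  [9, 8, 0, -8, 11, 18]
  [-7, -8, -9, -24, -5, 0]
  [-7, 5, -3, -24, 0, -11]
  [-1, -2, -10, -18, 1, 0]
Answer: row 4 of M^⊗3 = [-7, -8, -9, -24, -5, 0]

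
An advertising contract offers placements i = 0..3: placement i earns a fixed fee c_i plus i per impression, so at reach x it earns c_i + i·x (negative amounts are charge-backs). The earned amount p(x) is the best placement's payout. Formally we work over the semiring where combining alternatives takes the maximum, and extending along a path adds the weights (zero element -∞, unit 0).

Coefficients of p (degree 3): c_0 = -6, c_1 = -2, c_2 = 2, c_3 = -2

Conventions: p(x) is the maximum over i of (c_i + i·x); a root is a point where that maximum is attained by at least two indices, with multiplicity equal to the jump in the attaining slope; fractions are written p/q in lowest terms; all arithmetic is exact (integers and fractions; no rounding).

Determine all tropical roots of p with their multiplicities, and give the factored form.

hull edge (i=0, c=-6) to (i=2, c=2): slope 4, span 2
hull edge (i=2, c=2) to (i=3, c=-2): slope -4, span 1
Factored form: p(x) = -2 ⊗ (x ⊕ (-4)) ⊗ (x ⊕ (-4)) ⊗ (x ⊕ 4)
Answer: roots = -4 (mult 2), 4 (mult 1)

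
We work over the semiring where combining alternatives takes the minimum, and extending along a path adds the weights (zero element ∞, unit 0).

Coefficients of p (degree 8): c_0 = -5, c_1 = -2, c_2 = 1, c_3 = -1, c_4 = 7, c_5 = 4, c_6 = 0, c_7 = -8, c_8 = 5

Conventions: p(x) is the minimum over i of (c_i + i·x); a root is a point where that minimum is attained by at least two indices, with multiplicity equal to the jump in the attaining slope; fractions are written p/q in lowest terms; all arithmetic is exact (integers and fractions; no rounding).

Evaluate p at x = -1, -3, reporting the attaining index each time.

p(-1) = min(-5+0·(-1)=-5, -2+1·(-1)=-3, 1+2·(-1)=-1, -1+3·(-1)=-4, 7+4·(-1)=3, 4+5·(-1)=-1, 0+6·(-1)=-6, -8+7·(-1)=-15, 5+8·(-1)=-3) = -15 (attained by i=7)
p(-3) = min(-5+0·(-3)=-5, -2+1·(-3)=-5, 1+2·(-3)=-5, -1+3·(-3)=-10, 7+4·(-3)=-5, 4+5·(-3)=-11, 0+6·(-3)=-18, -8+7·(-3)=-29, 5+8·(-3)=-19) = -29 (attained by i=7)
Answer: p(-1) = -15; p(-3) = -29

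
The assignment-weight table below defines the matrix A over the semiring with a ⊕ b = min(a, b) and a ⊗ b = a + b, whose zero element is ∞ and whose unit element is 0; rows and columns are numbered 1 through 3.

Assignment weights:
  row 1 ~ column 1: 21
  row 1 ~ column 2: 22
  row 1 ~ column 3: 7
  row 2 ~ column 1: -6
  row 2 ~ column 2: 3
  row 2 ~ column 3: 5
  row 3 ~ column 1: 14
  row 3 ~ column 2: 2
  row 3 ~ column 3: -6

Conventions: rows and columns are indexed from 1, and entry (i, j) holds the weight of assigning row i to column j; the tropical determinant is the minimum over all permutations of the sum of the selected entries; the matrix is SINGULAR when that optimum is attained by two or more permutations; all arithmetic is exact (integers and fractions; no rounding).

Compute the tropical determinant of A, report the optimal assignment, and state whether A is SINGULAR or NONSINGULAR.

σ = (1, 2, 3): 21 + 3 + (-6) = 18
σ = (1, 3, 2): 21 + 5 + 2 = 28
σ = (2, 1, 3): 22 + (-6) + (-6) = 10
σ = (2, 3, 1): 22 + 5 + 14 = 41
σ = (3, 1, 2): 7 + (-6) + 2 = 3
σ = (3, 2, 1): 7 + 3 + 14 = 24
Optimal value attained by: σ = (3, 1, 2).
Answer: det⊕(A) = 3; verdict: NONSINGULAR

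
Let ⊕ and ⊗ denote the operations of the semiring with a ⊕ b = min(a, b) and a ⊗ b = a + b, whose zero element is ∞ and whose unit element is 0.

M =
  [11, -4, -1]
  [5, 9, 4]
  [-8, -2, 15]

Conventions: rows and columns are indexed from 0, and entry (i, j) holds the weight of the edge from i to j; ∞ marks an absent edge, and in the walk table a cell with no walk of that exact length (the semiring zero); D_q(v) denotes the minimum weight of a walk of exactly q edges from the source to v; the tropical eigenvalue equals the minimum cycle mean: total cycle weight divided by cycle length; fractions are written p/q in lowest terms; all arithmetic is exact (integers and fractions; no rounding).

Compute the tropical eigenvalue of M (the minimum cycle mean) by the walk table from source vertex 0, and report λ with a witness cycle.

q=0: [0, ∞, ∞]
q=1: [11, -4, -1]
q=2: [-9, -3, 0]
q=3: [-8, -13, -10]
Optimal cycle mean attained by: cycle 0->2->0, total (-1) + (-8), length 2.
Answer: λ = -9/2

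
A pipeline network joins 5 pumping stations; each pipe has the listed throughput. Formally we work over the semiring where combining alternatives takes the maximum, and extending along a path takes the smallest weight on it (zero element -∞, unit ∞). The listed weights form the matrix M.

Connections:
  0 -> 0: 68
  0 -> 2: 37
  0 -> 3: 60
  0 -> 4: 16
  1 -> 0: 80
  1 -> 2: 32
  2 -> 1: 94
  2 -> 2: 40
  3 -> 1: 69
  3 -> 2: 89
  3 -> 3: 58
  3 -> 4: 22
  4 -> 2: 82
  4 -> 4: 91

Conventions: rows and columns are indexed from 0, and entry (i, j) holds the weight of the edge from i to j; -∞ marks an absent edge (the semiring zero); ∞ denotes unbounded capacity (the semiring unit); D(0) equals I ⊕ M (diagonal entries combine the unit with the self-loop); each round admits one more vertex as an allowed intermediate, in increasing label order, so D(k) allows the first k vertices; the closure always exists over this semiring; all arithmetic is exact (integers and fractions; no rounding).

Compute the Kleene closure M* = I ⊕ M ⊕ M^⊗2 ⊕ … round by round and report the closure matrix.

D(0):
  [∞, -∞, 37, 60, 16]
  [80, ∞, 32, -∞, -∞]
  [-∞, 94, ∞, -∞, -∞]
  [-∞, 69, 89, ∞, 22]
  [-∞, -∞, 82, -∞, ∞]
D(1):
  [∞, -∞, 37, 60, 16]
  [80, ∞, 37, 60, 16]
  [-∞, 94, ∞, -∞, -∞]
  [-∞, 69, 89, ∞, 22]
  [-∞, -∞, 82, -∞, ∞]
D(2):
  [∞, -∞, 37, 60, 16]
  [80, ∞, 37, 60, 16]
  [80, 94, ∞, 60, 16]
  [69, 69, 89, ∞, 22]
  [-∞, -∞, 82, -∞, ∞]
D(3):
  [∞, 37, 37, 60, 16]
  [80, ∞, 37, 60, 16]
  [80, 94, ∞, 60, 16]
  [80, 89, 89, ∞, 22]
  [80, 82, 82, 60, ∞]
D(4):
  [∞, 60, 60, 60, 22]
  [80, ∞, 60, 60, 22]
  [80, 94, ∞, 60, 22]
  [80, 89, 89, ∞, 22]
  [80, 82, 82, 60, ∞]
D(5):
  [∞, 60, 60, 60, 22]
  [80, ∞, 60, 60, 22]
  [80, 94, ∞, 60, 22]
  [80, 89, 89, ∞, 22]
  [80, 82, 82, 60, ∞]
Answer: M* = [[∞, 60, 60, 60, 22], [80, ∞, 60, 60, 22], [80, 94, ∞, 60, 22], [80, 89, 89, ∞, 22], [80, 82, 82, 60, ∞]]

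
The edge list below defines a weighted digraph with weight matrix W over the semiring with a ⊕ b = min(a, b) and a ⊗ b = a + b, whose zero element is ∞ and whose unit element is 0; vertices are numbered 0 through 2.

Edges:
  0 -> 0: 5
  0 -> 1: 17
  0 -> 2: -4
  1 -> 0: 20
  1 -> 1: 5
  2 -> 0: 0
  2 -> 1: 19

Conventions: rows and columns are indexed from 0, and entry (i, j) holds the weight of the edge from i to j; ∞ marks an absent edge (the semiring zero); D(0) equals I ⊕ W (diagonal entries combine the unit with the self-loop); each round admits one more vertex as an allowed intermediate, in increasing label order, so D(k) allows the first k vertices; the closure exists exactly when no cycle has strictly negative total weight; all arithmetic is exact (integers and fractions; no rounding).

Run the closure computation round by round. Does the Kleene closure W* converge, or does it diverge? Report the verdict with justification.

D(0):
  [0, 17, -4]
  [20, 0, ∞]
  [0, 19, 0]
Detection: at round 1, diagonal entry (2, 2) turns strictly negative.
Key observation: the cycle 2->0->2 has total weight 0 + (-4), which is strictly negative.
Answer: DIVERGES — negative cycle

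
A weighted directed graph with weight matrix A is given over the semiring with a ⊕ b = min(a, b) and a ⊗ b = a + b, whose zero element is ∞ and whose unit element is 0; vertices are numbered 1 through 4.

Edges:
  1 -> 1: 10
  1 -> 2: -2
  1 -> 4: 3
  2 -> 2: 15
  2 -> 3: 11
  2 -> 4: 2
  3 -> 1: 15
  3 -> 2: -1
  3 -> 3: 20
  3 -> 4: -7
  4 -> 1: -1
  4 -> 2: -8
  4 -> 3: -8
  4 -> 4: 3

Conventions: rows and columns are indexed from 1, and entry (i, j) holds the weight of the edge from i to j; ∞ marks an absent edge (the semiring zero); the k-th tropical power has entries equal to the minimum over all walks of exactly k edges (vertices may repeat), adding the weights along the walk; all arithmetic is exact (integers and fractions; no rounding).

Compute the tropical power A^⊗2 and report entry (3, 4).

A^⊗2:
  [2, -5, -5, 0]
  [1, -6, -6, 4]
  [-8, -15, -15, -4]
  [2, -9, -5, -15]
Key observation: the optimum is the walk 3->4->4, with weight (-7) + 3 = -4.
Optimal value attained by: walk 3->4->4.
Answer: (A^⊗2)[3][4] = -4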